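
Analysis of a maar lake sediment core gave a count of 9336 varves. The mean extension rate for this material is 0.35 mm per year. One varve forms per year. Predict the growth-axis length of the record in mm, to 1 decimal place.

3267.6 mm

9336 years of growth are recorded.
9336 years at 0.35 mm/year gives 0.35 × 9336 = 3267.6 mm.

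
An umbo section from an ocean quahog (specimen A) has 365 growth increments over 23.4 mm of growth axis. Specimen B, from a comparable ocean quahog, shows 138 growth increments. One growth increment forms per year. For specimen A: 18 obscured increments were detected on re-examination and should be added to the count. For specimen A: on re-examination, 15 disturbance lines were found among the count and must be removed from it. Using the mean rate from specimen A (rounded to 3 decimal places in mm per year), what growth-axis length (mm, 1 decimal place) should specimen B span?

Specimen A: adjusted count: 365 − 15 + 18 = 368 growth increments.
A: Mean rate = 23.4 mm / 368 years ≈ 0.064 mm per year.
B's length ≈ 0.064 × 138 = 8.8 mm.

8.8 mm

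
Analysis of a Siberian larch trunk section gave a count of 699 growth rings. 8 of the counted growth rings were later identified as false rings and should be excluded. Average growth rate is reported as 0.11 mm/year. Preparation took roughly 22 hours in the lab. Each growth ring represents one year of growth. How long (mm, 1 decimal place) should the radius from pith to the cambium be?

Correcting the raw count gives 699 − 8 = 691 true growth rings.
Length ≈ 0.11 × 691 = 76.0 mm.

76.0 mm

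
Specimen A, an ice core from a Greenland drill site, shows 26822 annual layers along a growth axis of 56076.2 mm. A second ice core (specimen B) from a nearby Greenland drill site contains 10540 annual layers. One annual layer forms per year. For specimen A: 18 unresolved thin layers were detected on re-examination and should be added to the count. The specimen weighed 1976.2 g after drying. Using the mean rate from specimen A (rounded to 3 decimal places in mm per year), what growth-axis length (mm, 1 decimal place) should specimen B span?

22018.1 mm

Specimen A: adjusted count: 26822 + 18 = 26840 annual layers.
A: Mean rate = 56076.2 mm / 26840 years ≈ 2.089 mm/yr.
Length of B = 2.089 × 10540 = 22018.1 mm.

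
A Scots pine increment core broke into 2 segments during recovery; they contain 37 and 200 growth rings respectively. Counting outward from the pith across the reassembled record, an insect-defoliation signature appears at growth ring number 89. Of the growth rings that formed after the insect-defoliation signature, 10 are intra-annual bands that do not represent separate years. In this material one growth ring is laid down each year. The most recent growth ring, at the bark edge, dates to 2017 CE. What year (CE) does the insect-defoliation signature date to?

Total growth rings = 37 + 200 = 237.
Between growth ring 89 and the bark edge there are 237 − 89 = 148 growth rings.
148 − 10 false = 138 true growth rings after the insect-defoliation signature.
The growth ring at the bark edge is 2017 CE, so the insect-defoliation signature dates to 2017 − 138 = 1879 CE.

1879 CE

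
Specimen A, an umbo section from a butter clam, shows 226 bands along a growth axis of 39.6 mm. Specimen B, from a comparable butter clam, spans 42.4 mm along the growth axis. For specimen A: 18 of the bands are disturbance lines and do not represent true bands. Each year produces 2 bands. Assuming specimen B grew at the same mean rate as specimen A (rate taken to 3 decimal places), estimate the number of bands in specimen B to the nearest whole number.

Specimen A: adjusted count: 226 − 18 = 208 bands.
Specimen A: with 2 bands per year, 208 / 2 = 104 years.
A: Extension rate ≈ 39.6 / 104 = 0.381 mm per year.
For B, 42.4 / 0.381 = 111.29 years; at 2 bands per year that is 111.29 × 2 ≈ 223 bands.

223 bands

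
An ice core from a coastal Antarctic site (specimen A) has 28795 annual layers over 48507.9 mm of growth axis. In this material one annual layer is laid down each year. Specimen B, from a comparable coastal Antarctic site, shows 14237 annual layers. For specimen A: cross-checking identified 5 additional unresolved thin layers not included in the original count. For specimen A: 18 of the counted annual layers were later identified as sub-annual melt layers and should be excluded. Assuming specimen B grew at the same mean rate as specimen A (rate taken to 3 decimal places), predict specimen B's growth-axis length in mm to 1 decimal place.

Specimen A: correcting the raw count gives 28795 − 18 + 5 = 28782 true annual layers.
A: Mean rate = 48507.9 mm / 28782 years ≈ 1.685 mm/year.
For B, 1.685 mm/year × 14237 years = 23989.3 mm.

23989.3 mm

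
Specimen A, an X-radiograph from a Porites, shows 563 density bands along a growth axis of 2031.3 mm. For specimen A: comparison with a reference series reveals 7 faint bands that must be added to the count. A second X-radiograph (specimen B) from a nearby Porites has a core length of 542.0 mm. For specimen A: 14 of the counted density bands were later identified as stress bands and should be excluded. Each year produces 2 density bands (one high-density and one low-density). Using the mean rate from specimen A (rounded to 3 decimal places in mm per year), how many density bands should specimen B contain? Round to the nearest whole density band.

148 density bands

Specimen A: after corrections the count is 563 − 14 + 7 = 556 density bands.
Specimen A: dividing by 2 density bands per year: 556 / 2 = 278 years.
A: 2031.3 mm over 278 years gives 2031.3 / 278 ≈ 7.307 mm/year.
Specimen B: 542.0 mm / 7.307 mm per year = 74.18 years; at 2 density bands per year that is 74.18 × 2 ≈ 148 density bands.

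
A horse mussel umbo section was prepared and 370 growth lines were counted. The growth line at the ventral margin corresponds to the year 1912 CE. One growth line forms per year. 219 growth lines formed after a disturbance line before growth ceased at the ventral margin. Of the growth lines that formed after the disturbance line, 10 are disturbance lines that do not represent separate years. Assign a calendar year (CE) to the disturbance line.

There are 219 growth lines younger than the disturbance line.
219 − 10 false = 209 true growth lines after the disturbance line.
1912 − 209 = 1703 CE.

1703 CE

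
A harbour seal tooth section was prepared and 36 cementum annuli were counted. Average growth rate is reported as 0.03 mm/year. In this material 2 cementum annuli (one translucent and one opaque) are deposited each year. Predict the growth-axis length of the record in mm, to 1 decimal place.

0.5 mm

Dividing by 2 cementum annuli per year: 36 / 2 = 18 years.
Length ≈ 0.03 × 18 = 0.5 mm.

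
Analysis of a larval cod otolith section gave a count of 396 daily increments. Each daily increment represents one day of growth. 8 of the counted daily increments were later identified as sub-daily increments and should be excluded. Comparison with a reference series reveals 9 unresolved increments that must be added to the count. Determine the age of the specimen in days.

Adjusted count: 396 − 8 + 9 = 397 daily increments.
At one daily increment per day, that is 397 days.

397 d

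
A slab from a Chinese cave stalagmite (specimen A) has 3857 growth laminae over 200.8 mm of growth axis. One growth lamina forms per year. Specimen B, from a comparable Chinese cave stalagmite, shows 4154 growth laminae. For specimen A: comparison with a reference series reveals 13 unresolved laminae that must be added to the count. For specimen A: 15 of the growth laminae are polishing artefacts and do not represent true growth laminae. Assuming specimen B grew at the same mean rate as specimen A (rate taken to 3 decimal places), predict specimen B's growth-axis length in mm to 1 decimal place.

216.0 mm

Specimen A: correcting the raw count gives 3857 − 15 + 13 = 3855 true growth laminae.
A: Mean rate = 200.8 mm / 3855 years ≈ 0.052 mm per year.
For B, 0.052 mm/year × 4154 years = 216.0 mm.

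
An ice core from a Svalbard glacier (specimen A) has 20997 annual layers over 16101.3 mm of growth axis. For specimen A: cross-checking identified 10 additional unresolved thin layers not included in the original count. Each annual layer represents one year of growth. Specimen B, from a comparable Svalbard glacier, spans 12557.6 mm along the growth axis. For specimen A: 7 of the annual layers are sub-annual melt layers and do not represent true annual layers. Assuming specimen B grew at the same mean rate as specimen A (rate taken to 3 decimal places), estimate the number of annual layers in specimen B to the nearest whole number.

16372 annual layers

Specimen A: true annual layer count = 20997 − 7 + 10 = 21000.
A: Extension rate ≈ 16101.3 / 21000 = 0.767 mm per year.
For B, 12557.6 / 0.767 = 16372.36 years ≈ 16372 annual layers.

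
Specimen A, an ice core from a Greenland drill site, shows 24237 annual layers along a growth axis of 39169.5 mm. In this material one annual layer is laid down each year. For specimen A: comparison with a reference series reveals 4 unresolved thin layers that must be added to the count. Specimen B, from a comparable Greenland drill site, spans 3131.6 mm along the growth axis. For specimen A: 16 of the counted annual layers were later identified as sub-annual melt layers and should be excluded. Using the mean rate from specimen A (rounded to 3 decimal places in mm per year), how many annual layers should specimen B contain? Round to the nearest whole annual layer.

1937 annual layers

Specimen A: after corrections the count is 24237 − 16 + 4 = 24225 annual layers.
A: Mean rate = 39169.5 mm / 24225 years ≈ 1.617 mm per year.
For B, 3131.6 / 1.617 = 1936.67 years ≈ 1937 annual layers.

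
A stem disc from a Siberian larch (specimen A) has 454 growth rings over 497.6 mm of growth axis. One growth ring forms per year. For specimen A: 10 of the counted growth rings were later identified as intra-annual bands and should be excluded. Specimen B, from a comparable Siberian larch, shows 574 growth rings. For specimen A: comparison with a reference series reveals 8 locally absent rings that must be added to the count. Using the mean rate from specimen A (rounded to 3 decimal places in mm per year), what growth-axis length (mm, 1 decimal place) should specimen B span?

632.0 mm

Specimen A: after corrections the count is 454 − 10 + 8 = 452 growth rings.
A: Extension rate ≈ 497.6 / 452 = 1.101 mm/yr.
Length of B = 1.101 × 574 = 632.0 mm.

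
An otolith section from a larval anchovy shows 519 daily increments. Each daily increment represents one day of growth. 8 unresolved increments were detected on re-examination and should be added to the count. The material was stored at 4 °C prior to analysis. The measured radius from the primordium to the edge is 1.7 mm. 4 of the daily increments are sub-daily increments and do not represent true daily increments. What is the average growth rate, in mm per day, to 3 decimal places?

After corrections the count is 519 − 4 + 8 = 523 daily increments.
Extension rate ≈ 1.7 / 523 = 0.003 mm per day.

0.003 mm per day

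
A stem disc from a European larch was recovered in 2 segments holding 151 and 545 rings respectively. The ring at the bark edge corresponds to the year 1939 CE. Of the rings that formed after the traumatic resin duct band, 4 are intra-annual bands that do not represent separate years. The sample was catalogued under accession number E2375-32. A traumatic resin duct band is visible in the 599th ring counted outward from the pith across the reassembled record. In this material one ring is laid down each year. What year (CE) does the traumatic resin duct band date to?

1846 CE

Total rings = 151 + 545 = 696.
The traumatic resin duct band sits at ring 599 from the pith, so 696 − 599 = 97 rings formed after it.
Excluding 4 false rings: 97 − 4 = 93.
1939 − 93 = 1846 CE.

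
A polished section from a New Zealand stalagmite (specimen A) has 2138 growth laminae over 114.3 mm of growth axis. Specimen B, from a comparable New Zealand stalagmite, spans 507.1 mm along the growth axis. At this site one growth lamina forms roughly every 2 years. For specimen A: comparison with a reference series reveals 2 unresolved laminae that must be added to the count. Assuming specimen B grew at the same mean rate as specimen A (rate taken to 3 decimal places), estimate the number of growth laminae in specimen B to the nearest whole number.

Specimen A: true growth lamina count = 2138 + 2 = 2140.
Specimen A: multiplying by 2 years per growth lamina: 2140 × 2 = 4280 years.
A: Mean rate = 114.3 mm / 4280 years ≈ 0.027 mm/year.
B spans 507.1 / 0.027 = 18781.48 years; at 2 years per growth lamina that is 18781.48 / 2 ≈ 9391 growth laminae.

9391 growth laminae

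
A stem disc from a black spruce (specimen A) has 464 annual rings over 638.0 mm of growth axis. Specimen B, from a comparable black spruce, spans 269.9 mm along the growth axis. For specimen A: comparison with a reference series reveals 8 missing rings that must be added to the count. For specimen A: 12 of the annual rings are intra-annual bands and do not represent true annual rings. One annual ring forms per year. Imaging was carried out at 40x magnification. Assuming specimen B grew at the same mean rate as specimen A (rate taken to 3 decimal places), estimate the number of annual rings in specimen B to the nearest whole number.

195 annual rings

Specimen A: adjusted count: 464 − 12 + 8 = 460 annual rings.
A: Mean rate = 638.0 mm / 460 years ≈ 1.387 mm/yr.
For B, 269.9 / 1.387 = 194.59 years ≈ 195 annual rings.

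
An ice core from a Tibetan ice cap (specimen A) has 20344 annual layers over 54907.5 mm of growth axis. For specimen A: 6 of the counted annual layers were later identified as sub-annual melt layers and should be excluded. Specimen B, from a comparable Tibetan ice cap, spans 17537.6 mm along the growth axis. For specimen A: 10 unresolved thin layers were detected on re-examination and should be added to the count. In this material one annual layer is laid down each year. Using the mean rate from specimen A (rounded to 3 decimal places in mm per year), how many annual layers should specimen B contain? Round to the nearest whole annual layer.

Specimen A: adjusted count: 20344 − 6 + 10 = 20348 annual layers.
A: Mean rate = 54907.5 mm / 20348 years ≈ 2.698 mm per year.
For B, 17537.6 / 2.698 = 6500.22 years ≈ 6500 annual layers.

6500 annual layers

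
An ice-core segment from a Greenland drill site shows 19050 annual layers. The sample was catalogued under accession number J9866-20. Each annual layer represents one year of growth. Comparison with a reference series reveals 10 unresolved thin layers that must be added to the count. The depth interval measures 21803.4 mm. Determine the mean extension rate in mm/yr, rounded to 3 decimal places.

1.144 mm/yr

Adjusted count: 19050 + 10 = 19060 annual layers.
Extension rate ≈ 21803.4 / 19060 = 1.144 mm/yr.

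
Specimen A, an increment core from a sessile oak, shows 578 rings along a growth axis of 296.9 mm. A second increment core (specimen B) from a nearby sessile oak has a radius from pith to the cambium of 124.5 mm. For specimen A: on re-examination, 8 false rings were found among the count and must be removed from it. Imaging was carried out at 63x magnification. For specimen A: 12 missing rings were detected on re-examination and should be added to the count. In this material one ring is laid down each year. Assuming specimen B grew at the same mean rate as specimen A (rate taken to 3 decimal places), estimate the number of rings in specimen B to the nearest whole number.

244 rings

Specimen A: after corrections the count is 578 − 8 + 12 = 582 rings.
A: Mean rate = 296.9 mm / 582 years ≈ 0.510 mm/year.
Specimen B: 124.5 mm / 0.510 mm per year = 244.12 years ≈ 244 rings.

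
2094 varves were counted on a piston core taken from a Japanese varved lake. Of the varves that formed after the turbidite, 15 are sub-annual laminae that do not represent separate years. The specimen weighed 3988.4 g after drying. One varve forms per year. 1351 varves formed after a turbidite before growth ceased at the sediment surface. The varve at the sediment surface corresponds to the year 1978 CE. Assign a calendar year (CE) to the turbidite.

642 CE

1351 varves formed after the turbidite.
1351 − 15 false = 1336 true varves after the turbidite.
The varve at the sediment surface is 1978 CE, so the turbidite dates to 1978 − 1336 = 642 CE.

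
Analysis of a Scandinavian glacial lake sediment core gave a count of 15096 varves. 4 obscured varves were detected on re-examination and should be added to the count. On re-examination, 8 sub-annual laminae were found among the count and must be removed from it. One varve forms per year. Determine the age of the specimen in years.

15092 yr

After corrections the count is 15096 − 8 + 4 = 15092 varves.
At one varve per year, that is 15092 years.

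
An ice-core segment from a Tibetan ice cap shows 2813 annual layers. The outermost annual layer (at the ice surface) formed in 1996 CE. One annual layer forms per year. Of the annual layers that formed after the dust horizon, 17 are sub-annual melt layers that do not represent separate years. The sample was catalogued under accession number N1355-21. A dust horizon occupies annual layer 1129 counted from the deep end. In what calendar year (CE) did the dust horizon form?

329 CE

The dust horizon sits at annual layer 1129 from the deep end, so 2813 − 1129 = 1684 annual layers formed after it.
Removing the 17 false annual layers leaves 1684 − 17 = 1667 true annual layers beyond the dust horizon.
Counting back 1667 years from 1996 CE places the dust horizon in 1996 − 1667 = 329 CE.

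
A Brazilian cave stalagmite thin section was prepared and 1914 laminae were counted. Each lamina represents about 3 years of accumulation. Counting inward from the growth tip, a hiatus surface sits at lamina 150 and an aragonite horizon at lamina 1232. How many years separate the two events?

The two markers are separated by 1232 − 150 = 1082 laminae.
Multiplying by 3 years per lamina: 1082 × 3 = 3246 years.

3246 years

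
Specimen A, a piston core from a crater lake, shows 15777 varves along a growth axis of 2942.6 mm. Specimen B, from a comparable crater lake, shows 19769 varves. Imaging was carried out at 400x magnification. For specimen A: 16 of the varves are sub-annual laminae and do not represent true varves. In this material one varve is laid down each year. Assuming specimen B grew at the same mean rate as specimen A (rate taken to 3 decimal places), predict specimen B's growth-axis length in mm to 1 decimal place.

Specimen A: true varve count = 15777 − 16 = 15761.
A: 2942.6 mm over 15761 years gives 2942.6 / 15761 ≈ 0.187 mm per year.
For B, 0.187 mm/year × 19769 years = 3696.8 mm.

3696.8 mm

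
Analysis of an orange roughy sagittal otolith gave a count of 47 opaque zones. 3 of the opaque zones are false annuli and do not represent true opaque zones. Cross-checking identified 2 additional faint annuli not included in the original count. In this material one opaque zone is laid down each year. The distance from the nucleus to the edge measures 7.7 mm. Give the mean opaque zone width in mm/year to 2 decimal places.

0.17 mm/year

True opaque zone count = 47 − 3 + 2 = 46.
Extension rate ≈ 7.7 / 46 = 0.17 mm/year.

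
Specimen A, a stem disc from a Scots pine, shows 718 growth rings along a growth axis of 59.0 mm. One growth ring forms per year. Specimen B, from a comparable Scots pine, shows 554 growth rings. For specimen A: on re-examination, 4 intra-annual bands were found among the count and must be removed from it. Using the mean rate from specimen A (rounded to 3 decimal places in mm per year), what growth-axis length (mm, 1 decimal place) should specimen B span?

Specimen A: adjusted count: 718 − 4 = 714 growth rings.
A: 59.0 mm over 714 years gives 59.0 / 714 ≈ 0.083 mm per year.
B's length ≈ 0.083 × 554 = 46.0 mm.

46.0 mm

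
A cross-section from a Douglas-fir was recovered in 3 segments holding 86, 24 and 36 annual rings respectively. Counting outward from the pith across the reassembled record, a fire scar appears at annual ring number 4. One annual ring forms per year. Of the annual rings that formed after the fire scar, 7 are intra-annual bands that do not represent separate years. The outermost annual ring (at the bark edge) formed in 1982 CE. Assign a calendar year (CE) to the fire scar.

Total annual rings = 86 + 24 + 36 = 146.
146 − 4 = 142 annual rings lie beyond the fire scar toward the bark edge.
142 − 7 false = 135 true annual rings after the fire scar.
1982 − 135 = 1847 CE.

1847 CE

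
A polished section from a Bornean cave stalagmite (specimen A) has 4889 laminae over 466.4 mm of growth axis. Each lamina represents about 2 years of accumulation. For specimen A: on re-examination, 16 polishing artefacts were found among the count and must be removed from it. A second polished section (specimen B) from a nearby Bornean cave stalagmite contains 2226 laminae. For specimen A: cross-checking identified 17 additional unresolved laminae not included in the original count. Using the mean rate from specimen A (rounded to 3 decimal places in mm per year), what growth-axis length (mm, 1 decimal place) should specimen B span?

Specimen A: adjusted count: 4889 − 16 + 17 = 4890 laminae.
Specimen A: multiplying by 2 years per lamina: 4890 × 2 = 9780 years.
A: 466.4 mm over 9780 years gives 466.4 / 9780 ≈ 0.048 mm per year.
Specimen B: multiplying by 2 years per lamina: 2226 × 2 = 4452 years. B's length ≈ 0.048 × 4452 = 213.7 mm.

213.7 mm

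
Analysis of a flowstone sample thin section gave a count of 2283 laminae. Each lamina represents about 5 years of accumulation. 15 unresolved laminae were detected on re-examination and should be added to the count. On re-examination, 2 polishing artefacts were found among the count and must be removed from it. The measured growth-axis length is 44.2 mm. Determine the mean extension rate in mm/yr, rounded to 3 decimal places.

0.004 mm/yr

True lamina count = 2283 − 2 + 15 = 2296.
Multiplying by 5 years per lamina: 2296 × 5 = 11480 years.
Mean rate = 44.2 mm / 11480 years ≈ 0.004 mm/yr.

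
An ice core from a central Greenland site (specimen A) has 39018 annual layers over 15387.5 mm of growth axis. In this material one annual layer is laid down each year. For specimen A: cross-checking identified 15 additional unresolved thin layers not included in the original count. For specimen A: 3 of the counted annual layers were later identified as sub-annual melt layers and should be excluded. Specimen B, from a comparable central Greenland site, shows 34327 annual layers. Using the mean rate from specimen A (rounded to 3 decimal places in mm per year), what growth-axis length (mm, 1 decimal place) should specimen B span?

Specimen A: correcting the raw count gives 39018 − 3 + 15 = 39030 true annual layers.
A: Extension rate ≈ 15387.5 / 39030 = 0.394 mm per year.
Length of B = 0.394 × 34327 = 13524.8 mm.

13524.8 mm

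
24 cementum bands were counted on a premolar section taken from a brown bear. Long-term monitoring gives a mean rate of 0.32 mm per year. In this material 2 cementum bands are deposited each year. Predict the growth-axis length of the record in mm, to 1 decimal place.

24 cementum bands at 2 per year is 24 / 2 = 12 years.
Predicted length = 0.32 mm/year × 12 years = 3.8 mm.

3.8 mm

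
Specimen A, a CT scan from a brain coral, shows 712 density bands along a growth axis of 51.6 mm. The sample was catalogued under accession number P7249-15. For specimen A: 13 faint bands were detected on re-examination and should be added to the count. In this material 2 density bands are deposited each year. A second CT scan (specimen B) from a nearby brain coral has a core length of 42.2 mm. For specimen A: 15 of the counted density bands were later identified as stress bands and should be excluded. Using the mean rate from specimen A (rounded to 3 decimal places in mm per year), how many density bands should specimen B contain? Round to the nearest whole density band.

582 density bands

Specimen A: true density band count = 712 − 15 + 13 = 710.
Specimen A: with 2 density bands per year, 710 / 2 = 355 years.
A: Mean rate = 51.6 mm / 355 years ≈ 0.145 mm per year.
B spans 42.2 / 0.145 = 291.03 years; at 2 density bands per year that is 291.03 × 2 ≈ 582 density bands.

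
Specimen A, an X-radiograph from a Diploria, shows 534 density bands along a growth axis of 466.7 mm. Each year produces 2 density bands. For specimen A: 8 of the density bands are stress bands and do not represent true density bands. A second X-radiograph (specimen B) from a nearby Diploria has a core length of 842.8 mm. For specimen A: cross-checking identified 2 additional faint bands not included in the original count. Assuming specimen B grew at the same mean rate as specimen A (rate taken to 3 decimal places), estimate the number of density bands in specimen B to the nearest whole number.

953 density bands

Specimen A: adjusted count: 534 − 8 + 2 = 528 density bands.
Specimen A: with 2 density bands per year, 528 / 2 = 264 years.
A: Extension rate ≈ 466.7 / 264 = 1.768 mm/year.
Specimen B: 842.8 mm / 1.768 mm per year = 476.70 years; at 2 density bands per year that is 476.70 × 2 ≈ 953 density bands.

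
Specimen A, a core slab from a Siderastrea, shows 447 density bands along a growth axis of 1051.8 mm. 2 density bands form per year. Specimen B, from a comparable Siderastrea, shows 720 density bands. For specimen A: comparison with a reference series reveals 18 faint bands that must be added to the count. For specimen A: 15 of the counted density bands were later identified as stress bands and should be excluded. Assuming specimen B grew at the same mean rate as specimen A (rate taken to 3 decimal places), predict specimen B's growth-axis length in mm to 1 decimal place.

Specimen A: true density band count = 447 − 15 + 18 = 450.
Specimen A: with 2 density bands per year, 450 / 2 = 225 years.
A: 1051.8 mm over 225 years gives 1051.8 / 225 ≈ 4.675 mm/yr.
Specimen B: with 2 density bands per year, 720 / 2 = 360 years. Length of B = 4.675 × 360 = 1683.0 mm.

1683.0 mm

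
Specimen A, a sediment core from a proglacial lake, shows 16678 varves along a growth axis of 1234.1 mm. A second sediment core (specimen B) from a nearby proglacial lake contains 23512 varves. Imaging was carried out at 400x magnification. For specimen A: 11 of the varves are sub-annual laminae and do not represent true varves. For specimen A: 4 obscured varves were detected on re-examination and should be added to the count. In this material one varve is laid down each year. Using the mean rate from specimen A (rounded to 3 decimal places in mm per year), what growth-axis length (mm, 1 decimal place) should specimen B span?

Specimen A: true varve count = 16678 − 11 + 4 = 16671.
A: 1234.1 mm over 16671 years gives 1234.1 / 16671 ≈ 0.074 mm/year.
For B, 0.074 mm/year × 23512 years = 1739.9 mm.

1739.9 mm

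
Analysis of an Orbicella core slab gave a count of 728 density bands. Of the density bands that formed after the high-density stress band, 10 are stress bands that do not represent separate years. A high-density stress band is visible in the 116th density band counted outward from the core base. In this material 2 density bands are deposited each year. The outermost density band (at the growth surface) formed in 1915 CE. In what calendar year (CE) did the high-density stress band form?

Between density band 116 and the growth surface there are 728 − 116 = 612 density bands.
Excluding 10 false density bands: 612 − 10 = 602.
Dividing by 2 density bands per year: 602 / 2 = 301 years.
Counting back 301 years from 1915 CE places the high-density stress band in 1915 − 301 = 1614 CE.

1614 CE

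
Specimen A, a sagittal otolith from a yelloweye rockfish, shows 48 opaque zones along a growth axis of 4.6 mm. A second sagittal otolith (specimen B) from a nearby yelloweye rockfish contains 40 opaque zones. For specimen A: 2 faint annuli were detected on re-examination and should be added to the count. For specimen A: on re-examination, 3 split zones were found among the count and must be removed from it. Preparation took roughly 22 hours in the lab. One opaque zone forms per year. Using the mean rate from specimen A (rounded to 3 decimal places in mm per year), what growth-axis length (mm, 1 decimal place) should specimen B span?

3.9 mm

Specimen A: adjusted count: 48 − 3 + 2 = 47 opaque zones.
A: Mean rate = 4.6 mm / 47 years ≈ 0.098 mm/year.
B's length ≈ 0.098 × 40 = 3.9 mm.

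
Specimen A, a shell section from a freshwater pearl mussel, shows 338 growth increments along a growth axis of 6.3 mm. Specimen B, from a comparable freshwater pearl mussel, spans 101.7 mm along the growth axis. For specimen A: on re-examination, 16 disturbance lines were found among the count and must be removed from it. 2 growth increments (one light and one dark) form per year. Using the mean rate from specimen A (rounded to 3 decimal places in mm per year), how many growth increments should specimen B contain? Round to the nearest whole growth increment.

Specimen A: after corrections the count is 338 − 16 = 322 growth increments.
Specimen A: dividing by 2 growth increments per year: 322 / 2 = 161 years.
A: Mean rate = 6.3 mm / 161 years ≈ 0.039 mm/yr.
B spans 101.7 / 0.039 = 2607.69 years; at 2 growth increments per year that is 2607.69 × 2 ≈ 5215 growth increments.

5215 growth increments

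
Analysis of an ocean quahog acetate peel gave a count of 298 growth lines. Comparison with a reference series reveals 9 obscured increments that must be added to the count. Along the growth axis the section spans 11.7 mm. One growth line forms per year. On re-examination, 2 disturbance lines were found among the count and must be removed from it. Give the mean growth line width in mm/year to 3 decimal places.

0.038 mm/year

Adjusted count: 298 − 2 + 9 = 305 growth lines.
Extension rate ≈ 11.7 / 305 = 0.038 mm/year.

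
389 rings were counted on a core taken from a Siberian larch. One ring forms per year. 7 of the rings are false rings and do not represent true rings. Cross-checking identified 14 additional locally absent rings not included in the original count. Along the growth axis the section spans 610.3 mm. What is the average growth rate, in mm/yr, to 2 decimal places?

After corrections the count is 389 − 7 + 14 = 396 rings.
Extension rate ≈ 610.3 / 396 = 1.54 mm/yr.

1.54 mm/yr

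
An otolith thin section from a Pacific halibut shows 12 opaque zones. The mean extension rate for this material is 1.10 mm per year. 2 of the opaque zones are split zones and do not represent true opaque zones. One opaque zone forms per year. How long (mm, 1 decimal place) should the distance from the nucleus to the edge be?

After corrections the count is 12 − 2 = 10 opaque zones.
10 years at 1.10 mm/year gives 1.10 × 10 = 11.0 mm.

11.0 mm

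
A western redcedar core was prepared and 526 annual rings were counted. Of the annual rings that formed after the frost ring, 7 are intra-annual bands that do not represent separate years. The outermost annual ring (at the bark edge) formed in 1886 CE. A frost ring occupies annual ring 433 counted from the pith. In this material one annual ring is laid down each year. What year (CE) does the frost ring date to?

Between annual ring 433 and the bark edge there are 526 − 433 = 93 annual rings.
Removing the 7 false annual rings leaves 93 − 7 = 86 true annual rings beyond the frost ring.
The annual ring at the bark edge is 1886 CE, so the frost ring dates to 1886 − 86 = 1800 CE.

1800 CE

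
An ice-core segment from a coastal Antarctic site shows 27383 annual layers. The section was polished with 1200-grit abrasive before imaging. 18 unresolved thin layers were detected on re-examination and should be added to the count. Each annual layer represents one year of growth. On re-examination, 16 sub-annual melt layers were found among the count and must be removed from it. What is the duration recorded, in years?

27385 years

Correcting the raw count gives 27383 − 16 + 18 = 27385 true annual layers.
At one annual layer per year, that is 27385 years.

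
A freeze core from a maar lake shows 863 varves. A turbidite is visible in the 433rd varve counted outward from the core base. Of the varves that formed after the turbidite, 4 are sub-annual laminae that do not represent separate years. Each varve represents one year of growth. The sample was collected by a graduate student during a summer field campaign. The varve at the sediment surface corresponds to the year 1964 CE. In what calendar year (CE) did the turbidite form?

1538 CE

The turbidite sits at varve 433 from the core base, so 863 − 433 = 430 varves formed after it.
430 − 4 false = 426 true varves after the turbidite.
1964 − 426 = 1538 CE.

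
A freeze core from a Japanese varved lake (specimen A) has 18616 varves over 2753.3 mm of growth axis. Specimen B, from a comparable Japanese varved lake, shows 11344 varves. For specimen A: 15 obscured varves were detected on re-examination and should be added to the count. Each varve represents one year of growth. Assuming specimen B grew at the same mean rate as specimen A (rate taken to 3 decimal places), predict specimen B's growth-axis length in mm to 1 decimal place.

Specimen A: after corrections the count is 18616 + 15 = 18631 varves.
A: 2753.3 mm over 18631 years gives 2753.3 / 18631 ≈ 0.148 mm/yr.
For B, 0.148 mm/year × 11344 years = 1678.9 mm.

1678.9 mm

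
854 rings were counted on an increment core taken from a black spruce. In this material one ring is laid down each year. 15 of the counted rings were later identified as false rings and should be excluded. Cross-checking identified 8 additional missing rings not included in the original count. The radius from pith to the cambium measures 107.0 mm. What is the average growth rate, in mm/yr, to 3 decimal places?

0.126 mm/yr

Adjusted count: 854 − 15 + 8 = 847 rings.
Mean rate = 107.0 mm / 847 years ≈ 0.126 mm/yr.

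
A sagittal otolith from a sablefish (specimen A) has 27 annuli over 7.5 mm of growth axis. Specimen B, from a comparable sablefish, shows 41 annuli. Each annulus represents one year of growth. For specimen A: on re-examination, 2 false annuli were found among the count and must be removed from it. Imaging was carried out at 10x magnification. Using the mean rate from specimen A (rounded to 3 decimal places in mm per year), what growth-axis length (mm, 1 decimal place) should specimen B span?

Specimen A: correcting the raw count gives 27 − 2 = 25 true annuli.
A: Mean rate = 7.5 mm / 25 years ≈ 0.300 mm/year.
For B, 0.300 mm/year × 41 years = 12.3 mm.

12.3 mm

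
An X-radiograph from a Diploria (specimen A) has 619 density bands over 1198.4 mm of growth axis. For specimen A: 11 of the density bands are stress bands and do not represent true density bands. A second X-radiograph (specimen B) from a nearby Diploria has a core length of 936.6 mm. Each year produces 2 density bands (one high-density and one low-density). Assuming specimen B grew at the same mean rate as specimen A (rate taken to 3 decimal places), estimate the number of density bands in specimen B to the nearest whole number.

Specimen A: correcting the raw count gives 619 − 11 = 608 true density bands.
Specimen A: 608 density bands at 2 per year is 608 / 2 = 304 years.
A: Mean rate = 1198.4 mm / 304 years ≈ 3.942 mm/year.
For B, 936.6 / 3.942 = 237.60 years; at 2 density bands per year that is 237.60 × 2 ≈ 475 density bands.

475 density bands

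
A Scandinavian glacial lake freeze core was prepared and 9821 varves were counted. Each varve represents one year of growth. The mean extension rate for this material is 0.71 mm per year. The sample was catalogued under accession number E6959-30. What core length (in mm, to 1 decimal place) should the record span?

6972.9 mm

The record spans 9821 years at 0.71 mm per year.
Length ≈ 0.71 × 9821 = 6972.9 mm.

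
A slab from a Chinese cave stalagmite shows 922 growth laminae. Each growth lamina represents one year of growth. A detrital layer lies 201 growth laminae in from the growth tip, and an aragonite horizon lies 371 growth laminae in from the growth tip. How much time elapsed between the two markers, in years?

170 yr

371 − 201 = 170 growth laminae lie between the two events.
At one growth lamina per year, 170 years elapsed between them.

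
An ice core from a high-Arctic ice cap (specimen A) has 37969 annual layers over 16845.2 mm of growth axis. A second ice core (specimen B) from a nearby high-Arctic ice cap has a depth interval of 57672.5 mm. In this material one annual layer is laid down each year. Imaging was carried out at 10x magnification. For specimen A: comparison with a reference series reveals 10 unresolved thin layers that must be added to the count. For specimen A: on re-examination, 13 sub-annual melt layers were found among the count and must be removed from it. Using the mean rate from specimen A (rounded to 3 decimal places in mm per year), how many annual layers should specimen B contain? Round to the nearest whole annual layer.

129893 annual layers

Specimen A: true annual layer count = 37969 − 13 + 10 = 37966.
A: 16845.2 mm over 37966 years gives 16845.2 / 37966 ≈ 0.444 mm/yr.
Specimen B: 57672.5 mm / 0.444 mm per year = 129893.02 years ≈ 129893 annual layers.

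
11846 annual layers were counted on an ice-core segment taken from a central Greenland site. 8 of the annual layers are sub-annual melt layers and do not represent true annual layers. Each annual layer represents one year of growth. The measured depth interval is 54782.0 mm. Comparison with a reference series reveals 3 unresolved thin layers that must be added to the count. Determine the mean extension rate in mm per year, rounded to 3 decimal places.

After corrections the count is 11846 − 8 + 3 = 11841 annual layers.
54782.0 mm over 11841 years gives 54782.0 / 11841 ≈ 4.626 mm per year.

4.626 mm per year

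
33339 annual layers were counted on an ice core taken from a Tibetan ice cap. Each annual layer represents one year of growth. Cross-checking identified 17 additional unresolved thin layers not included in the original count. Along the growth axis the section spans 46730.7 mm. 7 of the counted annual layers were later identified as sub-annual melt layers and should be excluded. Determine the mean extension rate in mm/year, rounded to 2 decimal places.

Adjusted count: 33339 − 7 + 17 = 33349 annual layers.
46730.7 mm over 33349 years gives 46730.7 / 33349 ≈ 1.40 mm/year.

1.40 mm/year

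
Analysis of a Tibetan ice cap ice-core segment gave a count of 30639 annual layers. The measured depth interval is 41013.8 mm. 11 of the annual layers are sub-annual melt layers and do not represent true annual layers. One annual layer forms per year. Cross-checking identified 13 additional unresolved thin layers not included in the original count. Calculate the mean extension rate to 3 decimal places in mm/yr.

1.339 mm/yr

True annual layer count = 30639 − 11 + 13 = 30641.
Extension rate ≈ 41013.8 / 30641 = 1.339 mm/yr.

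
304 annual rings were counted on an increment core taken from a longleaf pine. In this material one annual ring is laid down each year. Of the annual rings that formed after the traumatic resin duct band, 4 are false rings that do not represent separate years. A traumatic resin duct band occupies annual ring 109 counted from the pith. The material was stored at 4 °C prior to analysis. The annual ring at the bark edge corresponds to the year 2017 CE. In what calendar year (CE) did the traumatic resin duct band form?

1826 CE

304 − 109 = 195 annual rings lie beyond the traumatic resin duct band toward the bark edge.
Removing the 4 false annual rings leaves 195 − 4 = 191 true annual rings beyond the traumatic resin duct band.
2017 − 191 = 1826 CE.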